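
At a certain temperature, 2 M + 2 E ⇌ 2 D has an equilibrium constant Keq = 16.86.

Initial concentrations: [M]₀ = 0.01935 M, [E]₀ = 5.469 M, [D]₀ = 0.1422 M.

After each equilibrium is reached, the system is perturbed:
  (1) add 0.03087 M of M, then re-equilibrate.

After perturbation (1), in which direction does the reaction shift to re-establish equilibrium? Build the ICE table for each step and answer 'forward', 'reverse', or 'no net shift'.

Direction: forward

Q₀ = 1.806 vs Keq = 16.86 ⇒ Q<K, forward
Step 1:
                  M         E         D
  I         0.01935     5.469    0.1422
  C        -0.01245  -0.01245   0.01245
  E        0.006902     5.457    0.1546
  solve Keq expr → x = 0.006224; check Q = 16.86
Then add 0.03087 M of M.
Step 2:
                  M         E         D
  I         0.03777     5.457    0.1546
  C        -0.02951  -0.02951   0.02951
  E        0.008264     5.427    0.1842
  solve Keq expr → x = 0.01475; check Q = 16.86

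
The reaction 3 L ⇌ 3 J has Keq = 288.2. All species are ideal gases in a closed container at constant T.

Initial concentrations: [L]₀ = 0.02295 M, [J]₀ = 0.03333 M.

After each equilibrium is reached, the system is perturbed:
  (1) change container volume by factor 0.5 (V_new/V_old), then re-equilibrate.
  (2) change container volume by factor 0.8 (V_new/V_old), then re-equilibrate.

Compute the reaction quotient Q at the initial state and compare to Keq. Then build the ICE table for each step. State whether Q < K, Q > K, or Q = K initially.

Q₀ = 3.063 vs Keq = 288.2 ⇒ Q<K, forward
Step 1:
                    L           J
  init        0.02295     0.03333
  Δ          -0.01555     0.01555
  eq           0.0074     0.04888
  solve Keq expr → x = 0.005183; check Q = 288.2
Then change container volume by factor 0.5 (V_new/V_old).
Step 2:
                    L           J
  init         0.0148     0.09776
  Δ                 0           0
  eq           0.0148     0.09776
  solve Keq expr → x = 0; check Q = 288.2
Then change container volume by factor 0.8 (V_new/V_old).
Step 3:
                    L           J
  init         0.0185      0.1222
  Δ                 0           0
  eq           0.0185      0.1222
  solve Keq expr → x = 0; check Q = 288.2

Q₀ = 3.063; Q < K (proceeds forward)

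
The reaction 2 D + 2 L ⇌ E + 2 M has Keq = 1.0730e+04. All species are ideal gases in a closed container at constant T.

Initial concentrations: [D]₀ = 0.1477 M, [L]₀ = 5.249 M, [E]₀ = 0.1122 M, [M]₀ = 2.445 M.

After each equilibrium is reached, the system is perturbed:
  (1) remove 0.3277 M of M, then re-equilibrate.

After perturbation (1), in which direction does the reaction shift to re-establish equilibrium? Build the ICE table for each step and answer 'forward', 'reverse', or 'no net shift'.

Direction: forward

Q₀ = 1.116 vs Keq = 1.0730e+04 ⇒ Q<K, forward
Step 1:
                   D          L          E          M
  I           0.1477      5.249     0.1122      2.445
  C          -0.1456    -0.1456     0.0728     0.1456
  E         0.002108      5.103      0.185      2.591
  solve Keq expr → x = 0.0728; check Q = 1.0730e+04
Then remove 0.3277 M of M.
Step 2:
                   D          L          E          M
  I         0.002108      5.103      0.185      2.263
  C       -2.6565e-04 -2.6565e-04 1.3283e-04 2.6565e-04
  E         0.001842      5.103     0.1851      2.263
  solve Keq expr → x = 1.3283e-04; check Q = 1.0730e+04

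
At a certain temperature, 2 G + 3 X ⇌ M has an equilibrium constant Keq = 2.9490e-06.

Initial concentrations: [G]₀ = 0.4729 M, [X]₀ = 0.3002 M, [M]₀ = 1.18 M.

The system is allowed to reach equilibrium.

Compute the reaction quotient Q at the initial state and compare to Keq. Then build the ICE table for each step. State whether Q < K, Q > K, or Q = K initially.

Q₀ = 195; Q > K (proceeds reverse)

Q₀ = 195 vs Keq = 2.9490e-06 ⇒ Q>K, reverse
Step 1:
                    G           X           M
  I            0.4729      0.3002        1.18
  C             2.357       3.536      -1.179
  E              2.83       3.836    0.001334
  solve Keq expr → x = -1.179; check Q = 2.9490e-06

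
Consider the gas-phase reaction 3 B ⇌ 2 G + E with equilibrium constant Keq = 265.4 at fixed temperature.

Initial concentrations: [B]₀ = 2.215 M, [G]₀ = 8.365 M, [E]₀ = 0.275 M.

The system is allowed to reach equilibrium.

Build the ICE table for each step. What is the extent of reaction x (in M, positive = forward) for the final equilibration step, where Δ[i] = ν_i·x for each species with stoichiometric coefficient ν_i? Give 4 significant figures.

x = 0.5238 M

Q₀ = 1.771 vs Keq = 265.4 ⇒ Q<K, forward
Step 1:
                  B         G         E
  Initial     2.215     8.365     0.275
  Change     -1.571     1.048    0.5238
  Equil      0.6436     9.413    0.7988
  solve Keq expr → x = 0.5238; check Q = 265.4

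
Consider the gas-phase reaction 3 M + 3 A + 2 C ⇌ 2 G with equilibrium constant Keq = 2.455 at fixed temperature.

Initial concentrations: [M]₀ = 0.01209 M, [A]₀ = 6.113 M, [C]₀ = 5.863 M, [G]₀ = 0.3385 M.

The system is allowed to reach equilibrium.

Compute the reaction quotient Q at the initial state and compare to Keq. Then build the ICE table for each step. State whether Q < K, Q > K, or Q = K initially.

Q₀ = 8.257; Q > K (proceeds reverse)

Q₀ = 8.257 vs Keq = 2.455 ⇒ Q>K, reverse
Step 1:
                  M         A         C         G
  Initial   0.01209     6.113     5.863    0.3385
  Change   0.005859  0.005859  0.003906 -0.003906
  Equil     0.01795     6.119     5.867    0.3346
  solve Keq expr → x = -0.001953; check Q = 2.455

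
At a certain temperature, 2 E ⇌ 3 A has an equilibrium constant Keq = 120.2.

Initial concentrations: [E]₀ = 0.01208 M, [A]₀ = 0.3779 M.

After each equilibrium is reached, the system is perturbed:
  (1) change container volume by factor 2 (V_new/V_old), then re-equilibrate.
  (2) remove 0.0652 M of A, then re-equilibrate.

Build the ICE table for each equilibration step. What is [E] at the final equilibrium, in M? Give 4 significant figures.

[E]_eq = 0.004111 M

Q₀ = 369.8 vs Keq = 120.2 ⇒ Q>K, reverse
Step 1:
                   E          A
  Initial    0.01208     0.3779
  Change    0.008096   -0.01214
  Equil      0.02018     0.3658
  solve Keq expr → x = -0.004048; check Q = 120.2
Then change container volume by factor 2 (V_new/V_old).
Step 2:
                   E          A
  Initial    0.01009     0.1829
  Change   -0.002715   0.004073
  Equil     0.007373      0.187
  solve Keq expr → x = 0.001358; check Q = 120.2
Then remove 0.0652 M of A.
Step 3:
                   E          A
  Initial   0.007373     0.1218
  Change   -0.003262   0.004893
  Equil     0.004111     0.1266
  solve Keq expr → x = 0.001631; check Q = 120.2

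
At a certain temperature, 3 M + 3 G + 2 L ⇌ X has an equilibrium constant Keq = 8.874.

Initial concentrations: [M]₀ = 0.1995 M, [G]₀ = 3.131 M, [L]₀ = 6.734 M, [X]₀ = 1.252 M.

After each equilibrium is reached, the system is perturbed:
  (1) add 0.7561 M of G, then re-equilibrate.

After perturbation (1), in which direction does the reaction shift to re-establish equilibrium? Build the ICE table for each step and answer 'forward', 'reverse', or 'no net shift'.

Direction: forward

Q₀ = 0.1133 vs Keq = 8.874 ⇒ Q<K, forward
Step 1:
                  M         G         L         X
  init       0.1995     3.131     6.734     1.252
  Δ         -0.1494   -0.1494   -0.0996    0.0498
  eq         0.0501     2.982     6.634     1.302
  solve Keq expr → x = 0.0498; check Q = 8.874
Then add 0.7561 M of G.
Step 2:
                  M         G         L         X
  init       0.0501     3.738     6.634     1.302
  Δ       -0.009967 -0.009967 -0.006644  0.003322
  eq        0.04013     3.728     6.628     1.305
  solve Keq expr → x = 0.003322; check Q = 8.874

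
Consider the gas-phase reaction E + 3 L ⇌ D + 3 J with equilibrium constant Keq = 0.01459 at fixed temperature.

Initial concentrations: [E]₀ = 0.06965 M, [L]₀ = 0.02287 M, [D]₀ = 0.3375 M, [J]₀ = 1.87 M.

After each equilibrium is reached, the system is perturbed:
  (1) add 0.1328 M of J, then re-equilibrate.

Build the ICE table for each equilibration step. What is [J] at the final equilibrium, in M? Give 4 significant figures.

[J]_eq = 1.008 M

Q₀ = 2.6490e+06 vs Keq = 0.01459 ⇒ Q>K, reverse
Step 1:
                  E         L         D         J
  init      0.06965   0.02287    0.3375      1.87
  Δ          0.3288    0.9865   -0.3288   -0.9865
  eq         0.3985     1.009  0.008669    0.8835
  solve Keq expr → x = -0.3288; check Q = 0.01459
Then add 0.1328 M of J.
Step 2:
                  E         L         D         J
  init       0.3985     1.009  0.008669     1.016
  Δ        0.002658  0.007975 -0.002658 -0.007975
  eq         0.4011     1.017  0.006011     1.008
  solve Keq expr → x = -0.002658; check Q = 0.01459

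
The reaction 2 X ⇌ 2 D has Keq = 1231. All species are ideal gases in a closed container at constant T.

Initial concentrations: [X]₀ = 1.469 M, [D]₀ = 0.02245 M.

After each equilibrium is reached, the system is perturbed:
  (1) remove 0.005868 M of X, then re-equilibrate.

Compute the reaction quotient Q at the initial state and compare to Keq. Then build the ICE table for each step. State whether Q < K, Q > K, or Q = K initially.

Q₀ = 2.3355e-04 vs Keq = 1231 ⇒ Q<K, forward
Step 1:
                  X         D
  init        1.469   0.02245
  Δ          -1.428     1.428
  eq        0.04133      1.45
  solve Keq expr → x = 0.7138; check Q = 1231
Then remove 0.005868 M of X.
Step 2:
                  X         D
  init      0.03546      1.45
  Δ        0.005705 -0.005705
  eq        0.04117     1.444
  solve Keq expr → x = -0.002853; check Q = 1231

Q₀ = 2.3355e-04; Q < K (proceeds forward)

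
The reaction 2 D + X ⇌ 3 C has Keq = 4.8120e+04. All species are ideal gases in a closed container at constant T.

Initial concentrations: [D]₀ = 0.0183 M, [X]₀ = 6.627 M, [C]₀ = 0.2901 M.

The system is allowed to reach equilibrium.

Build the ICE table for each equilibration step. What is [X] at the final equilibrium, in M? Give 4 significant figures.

Q₀ = 11 vs Keq = 4.8120e+04 ⇒ Q<K, forward
Step 1:
                  D         X         C
  init       0.0183     6.627    0.2901
  Δ        -0.01798 -0.008992   0.02698
  eq      3.1639e-04     6.618    0.3171
  solve Keq expr → x = 0.008992; check Q = 4.8120e+04

[X]_eq = 6.618 M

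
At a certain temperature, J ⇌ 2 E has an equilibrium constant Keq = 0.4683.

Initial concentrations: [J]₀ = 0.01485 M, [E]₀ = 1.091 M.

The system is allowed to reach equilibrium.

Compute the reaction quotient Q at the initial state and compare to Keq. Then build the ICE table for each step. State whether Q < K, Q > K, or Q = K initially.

Q₀ = 80.15 vs Keq = 0.4683 ⇒ Q>K, reverse
Step 1:
                    J           E
  init        0.01485       1.091
  Δ            0.3413     -0.6826
  eq           0.3562      0.4084
  solve Keq expr → x = -0.3413; check Q = 0.4683

Q₀ = 80.15; Q > K (proceeds reverse)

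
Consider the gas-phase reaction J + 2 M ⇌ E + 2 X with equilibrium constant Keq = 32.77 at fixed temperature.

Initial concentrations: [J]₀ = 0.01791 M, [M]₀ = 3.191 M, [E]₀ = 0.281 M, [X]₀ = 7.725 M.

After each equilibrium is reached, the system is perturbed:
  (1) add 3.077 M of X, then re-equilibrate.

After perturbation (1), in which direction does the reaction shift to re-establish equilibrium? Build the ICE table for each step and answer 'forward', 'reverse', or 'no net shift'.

Direction: reverse

Q₀ = 91.95 vs Keq = 32.77 ⇒ Q>K, reverse
Step 1:
                   J          M          E          X
  init       0.01791      3.191      0.281      7.725
  Δ          0.02572    0.05144   -0.02572   -0.05144
  eq         0.04363      3.242     0.2553      7.674
  solve Keq expr → x = -0.02572; check Q = 32.77
Then add 3.077 M of X.
Step 2:
                   J          M          E          X
  init       0.04363      3.242     0.2553      10.75
  Δ          0.02889    0.05778   -0.02889   -0.05778
  eq         0.07252        3.3     0.2264      10.69
  solve Keq expr → x = -0.02889; check Q = 32.77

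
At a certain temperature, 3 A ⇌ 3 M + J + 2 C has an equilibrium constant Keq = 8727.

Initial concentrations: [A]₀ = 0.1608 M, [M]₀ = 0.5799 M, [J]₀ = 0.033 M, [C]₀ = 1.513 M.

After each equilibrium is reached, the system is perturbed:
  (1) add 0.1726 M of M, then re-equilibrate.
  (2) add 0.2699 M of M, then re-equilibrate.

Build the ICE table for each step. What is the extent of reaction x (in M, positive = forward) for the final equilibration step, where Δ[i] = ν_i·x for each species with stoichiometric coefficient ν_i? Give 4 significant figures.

x = -0.00236 M

Q₀ = 3.543 vs Keq = 8727 ⇒ Q<K, forward
Step 1:
                  A         M         J         C
  init       0.1608    0.5799     0.033     1.513
  Δ         -0.1402    0.1402   0.04672   0.09344
  eq        0.02065    0.7201   0.07972     1.606
  solve Keq expr → x = 0.04672; check Q = 8727
Then add 0.1726 M of M.
Step 2:
                  A         M         J         C
  init      0.02065    0.8927   0.07972     1.606
  Δ        0.004619 -0.004619  -0.00154 -0.003079
  eq        0.02527     0.888   0.07818     1.603
  solve Keq expr → x = -0.00154; check Q = 8727
Then add 0.2699 M of M.
Step 3:
                  A         M         J         C
  init      0.02527     1.158   0.07818     1.603
  Δ        0.007081 -0.007081  -0.00236 -0.004721
  eq        0.03235     1.151   0.07582     1.599
  solve Keq expr → x = -0.00236; check Q = 8727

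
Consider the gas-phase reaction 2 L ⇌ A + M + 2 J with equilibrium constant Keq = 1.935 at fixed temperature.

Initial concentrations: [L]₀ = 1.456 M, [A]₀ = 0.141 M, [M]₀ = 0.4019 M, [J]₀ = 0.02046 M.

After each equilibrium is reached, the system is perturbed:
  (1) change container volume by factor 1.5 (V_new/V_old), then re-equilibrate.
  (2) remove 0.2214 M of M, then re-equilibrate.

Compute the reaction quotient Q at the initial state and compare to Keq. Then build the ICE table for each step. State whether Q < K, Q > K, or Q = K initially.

Q₀ = 1.1190e-05 vs Keq = 1.935 ⇒ Q<K, forward
Step 1:
                   L          A          M          J
  I            1.456      0.141     0.4019    0.02046
  C          -0.9464     0.4732     0.4732     0.9464
  E           0.5096     0.6142     0.8751     0.9669
  solve Keq expr → x = 0.4732; check Q = 1.935
Then change container volume by factor 1.5 (V_new/V_old).
Step 2:
                   L          A          M          J
  I           0.3397     0.4095     0.5834     0.6446
  C         -0.07025    0.03512    0.03512    0.07025
  E           0.2695     0.4446     0.6185     0.7148
  solve Keq expr → x = 0.03512; check Q = 1.935
Then remove 0.2214 M of M.
Step 3:
                   L          A          M          J
  I           0.2695     0.4446     0.3971     0.7148
  C         -0.03407    0.01704    0.01704    0.03407
  E           0.2354     0.4616     0.4142     0.7489
  solve Keq expr → x = 0.01704; check Q = 1.935

Q₀ = 1.1190e-05; Q < K (proceeds forward)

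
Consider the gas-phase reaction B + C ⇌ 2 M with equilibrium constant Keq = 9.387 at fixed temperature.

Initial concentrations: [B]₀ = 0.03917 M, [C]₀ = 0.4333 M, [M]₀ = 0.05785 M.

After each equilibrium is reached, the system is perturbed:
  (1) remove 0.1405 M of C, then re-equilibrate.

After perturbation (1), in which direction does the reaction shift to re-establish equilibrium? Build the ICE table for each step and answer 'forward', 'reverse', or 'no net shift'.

Q₀ = 0.1972 vs Keq = 9.387 ⇒ Q<K, forward
Step 1:
                   B          C          M
  init       0.03917     0.4333    0.05785
  Δ         -0.03482   -0.03482    0.06965
  eq        0.004346     0.3985     0.1275
  solve Keq expr → x = 0.03482; check Q = 9.387
Then remove 0.1405 M of C.
Step 2:
                   B          C          M
  init      0.004346      0.258     0.1275
  Δ         0.001922   0.001922  -0.003843
  eq        0.006268     0.2599     0.1237
  solve Keq expr → x = -0.001922; check Q = 9.387

Direction: reverse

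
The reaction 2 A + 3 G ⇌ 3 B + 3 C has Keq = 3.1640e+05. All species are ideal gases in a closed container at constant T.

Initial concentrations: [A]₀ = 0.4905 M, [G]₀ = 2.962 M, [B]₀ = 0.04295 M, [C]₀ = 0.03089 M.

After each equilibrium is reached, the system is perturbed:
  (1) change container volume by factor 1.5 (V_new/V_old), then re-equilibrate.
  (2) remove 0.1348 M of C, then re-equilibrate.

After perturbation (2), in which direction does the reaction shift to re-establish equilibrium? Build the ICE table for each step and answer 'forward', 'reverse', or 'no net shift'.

Direction: forward

Q₀ = 3.7352e-10 vs Keq = 3.1640e+05 ⇒ Q<K, forward
Step 1:
                   A          G          B          C
  Initial     0.4905      2.962    0.04295    0.03089
  Change     -0.4903    -0.7354     0.7354     0.7354
  Equil   2.4645e-04      2.227     0.7783     0.7663
  solve Keq expr → x = 0.2451; check Q = 3.1640e+05
Then change container volume by factor 1.5 (V_new/V_old).
Step 2:
                   A          G          B          C
  Initial 1.6430e-04      1.484     0.5189     0.5108
  Change  -3.0108e-05 -4.5163e-05 4.5163e-05 4.5163e-05
  Equil   1.3419e-04      1.484     0.5189     0.5109
  solve Keq expr → x = 1.5054e-05; check Q = 3.1640e+05
Then remove 0.1348 M of C.
Step 3:
                   A          G          B          C
  Initial 1.3419e-04      1.484     0.5189     0.3761
  Change  -4.9386e-05 -7.4079e-05 7.4079e-05 7.4079e-05
  Equil   8.4807e-05      1.484      0.519     0.3762
  solve Keq expr → x = 2.4693e-05; check Q = 3.1640e+05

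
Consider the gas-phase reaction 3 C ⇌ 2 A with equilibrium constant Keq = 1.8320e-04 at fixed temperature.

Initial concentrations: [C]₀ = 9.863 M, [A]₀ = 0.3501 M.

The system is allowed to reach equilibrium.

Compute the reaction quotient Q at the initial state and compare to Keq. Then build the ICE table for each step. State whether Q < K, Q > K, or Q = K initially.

Q₀ = 1.2775e-04 vs Keq = 1.8320e-04 ⇒ Q<K, forward
Step 1:
                    C           A
  I             9.863      0.3501
  C          -0.09469     0.06313
  E             9.768      0.4132
  solve Keq expr → x = 0.03156; check Q = 1.8320e-04

Q₀ = 1.2775e-04; Q < K (proceeds forward)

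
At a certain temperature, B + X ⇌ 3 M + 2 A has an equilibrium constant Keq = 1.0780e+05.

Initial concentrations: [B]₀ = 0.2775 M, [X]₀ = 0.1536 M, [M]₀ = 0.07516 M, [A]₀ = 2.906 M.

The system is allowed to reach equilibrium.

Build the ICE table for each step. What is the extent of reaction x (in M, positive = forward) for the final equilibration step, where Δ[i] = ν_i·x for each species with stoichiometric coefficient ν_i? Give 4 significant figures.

x = 0.1535 M

Q₀ = 0.08412 vs Keq = 1.0780e+05 ⇒ Q<K, forward
Step 1:
                  B         X         M         A
  init       0.2775    0.1536   0.07516     2.906
  Δ         -0.1535   -0.1535    0.4604     0.307
  eq          0.124 1.1864e-04    0.5356     3.213
  solve Keq expr → x = 0.1535; check Q = 1.0780e+05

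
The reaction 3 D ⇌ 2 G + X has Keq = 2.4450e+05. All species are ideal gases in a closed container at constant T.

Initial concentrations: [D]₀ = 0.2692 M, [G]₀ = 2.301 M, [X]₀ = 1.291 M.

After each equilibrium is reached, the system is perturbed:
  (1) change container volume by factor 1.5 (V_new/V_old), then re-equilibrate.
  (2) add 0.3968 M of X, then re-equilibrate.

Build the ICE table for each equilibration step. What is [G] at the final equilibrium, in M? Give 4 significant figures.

Q₀ = 350.4 vs Keq = 2.4450e+05 ⇒ Q<K, forward
Step 1:
                    D           G           X
  Initial      0.2692       2.301       1.291
  Change      -0.2368      0.1579     0.07895
  Equil       0.03236       2.459        1.37
  solve Keq expr → x = 0.07895; check Q = 2.4450e+05
Then change container volume by factor 1.5 (V_new/V_old).
Step 2:
                    D           G           X
  Initial     0.02157       1.639      0.9133
  Change            0           0           0
  Equil       0.02157       1.639      0.9133
  solve Keq expr → x = 0; check Q = 2.4450e+05
Then add 0.3968 M of X.
Step 3:
                    D           G           X
  Initial     0.02157       1.639        1.31
  Change     0.002733   -0.001822 -9.1102e-04
  Equil        0.0243       1.637       1.309
  solve Keq expr → x = -9.1102e-04; check Q = 2.4450e+05

[G]_eq = 1.637 M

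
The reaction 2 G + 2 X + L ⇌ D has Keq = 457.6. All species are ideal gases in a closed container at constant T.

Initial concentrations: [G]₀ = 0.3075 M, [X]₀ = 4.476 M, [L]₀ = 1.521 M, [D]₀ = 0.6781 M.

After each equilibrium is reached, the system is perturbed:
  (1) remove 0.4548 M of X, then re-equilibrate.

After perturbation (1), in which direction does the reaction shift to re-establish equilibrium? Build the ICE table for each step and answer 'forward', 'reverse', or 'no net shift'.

Direction: reverse

Q₀ = 0.2353 vs Keq = 457.6 ⇒ Q<K, forward
Step 1:
                   G          X          L          D
  I           0.3075      4.476      1.521     0.6781
  C          -0.2988    -0.2988    -0.1494     0.1494
  E         0.008692      4.177      1.372     0.8275
  solve Keq expr → x = 0.1494; check Q = 457.6
Then remove 0.4548 M of X.
Step 2:
                   G          X          L          D
  I         0.008692      3.722      1.372     0.8275
  C         0.001054   0.001054 5.2715e-04 -5.2715e-04
  E         0.009747      3.723      1.372      0.827
  solve Keq expr → x = -5.2715e-04; check Q = 457.6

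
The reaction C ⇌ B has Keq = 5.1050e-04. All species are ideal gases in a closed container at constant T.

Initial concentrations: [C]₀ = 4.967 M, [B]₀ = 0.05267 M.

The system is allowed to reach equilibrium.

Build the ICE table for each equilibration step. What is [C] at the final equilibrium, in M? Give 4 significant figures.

Q₀ = 0.0106 vs Keq = 5.1050e-04 ⇒ Q>K, reverse
Step 1:
                    C           B
  I             4.967     0.05267
  C           0.05011    -0.05011
  E             5.017    0.002561
  solve Keq expr → x = -0.05011; check Q = 5.1050e-04

[C]_eq = 5.017 M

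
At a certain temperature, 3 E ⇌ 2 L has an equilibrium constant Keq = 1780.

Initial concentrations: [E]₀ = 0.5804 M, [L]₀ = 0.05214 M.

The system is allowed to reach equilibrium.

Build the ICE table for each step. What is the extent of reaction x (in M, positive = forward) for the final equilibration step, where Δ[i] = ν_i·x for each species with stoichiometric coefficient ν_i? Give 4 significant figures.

Q₀ = 0.0139 vs Keq = 1780 ⇒ Q<K, forward
Step 1:
                    E           L
  Initial      0.5804     0.05214
  Change       -0.535      0.3566
  Equil       0.04545      0.4088
  solve Keq expr → x = 0.1783; check Q = 1780

x = 0.1783 M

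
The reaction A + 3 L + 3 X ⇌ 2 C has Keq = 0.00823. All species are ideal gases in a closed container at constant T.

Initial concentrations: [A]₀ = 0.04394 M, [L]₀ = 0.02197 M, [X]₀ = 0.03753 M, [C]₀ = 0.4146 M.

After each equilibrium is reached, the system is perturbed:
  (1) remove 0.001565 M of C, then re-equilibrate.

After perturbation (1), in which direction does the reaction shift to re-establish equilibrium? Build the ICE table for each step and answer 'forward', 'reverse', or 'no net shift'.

Direction: forward

Q₀ = 6.9787e+09 vs Keq = 0.00823 ⇒ Q>K, reverse
Step 1:
                   A          L          X          C
  init       0.04394    0.02197    0.03753     0.4146
  Δ           0.2016     0.6047     0.6047    -0.4031
  eq          0.2455     0.6267     0.6422    0.01148
  solve Keq expr → x = -0.2016; check Q = 0.00823
Then remove 0.001565 M of C.
Step 2:
                   A          L          X          C
  init        0.2455     0.6267     0.6422   0.009911
  Δ       -7.1611e-04  -0.002148  -0.002148   0.001432
  eq          0.2448     0.6245     0.6401    0.01134
  solve Keq expr → x = 7.1611e-04; check Q = 0.00823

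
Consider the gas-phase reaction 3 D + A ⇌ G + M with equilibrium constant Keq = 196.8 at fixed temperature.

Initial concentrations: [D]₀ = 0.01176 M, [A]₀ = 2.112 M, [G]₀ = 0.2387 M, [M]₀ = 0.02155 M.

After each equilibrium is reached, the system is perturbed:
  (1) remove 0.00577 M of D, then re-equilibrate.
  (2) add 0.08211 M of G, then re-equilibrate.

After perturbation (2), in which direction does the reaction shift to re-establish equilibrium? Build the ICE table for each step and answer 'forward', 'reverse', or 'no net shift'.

Q₀ = 1498 vs Keq = 196.8 ⇒ Q>K, reverse
Step 1:
                   D          A          G          M
  Initial    0.01176      2.112     0.2387    0.02155
  Change    0.009998   0.003333  -0.003333  -0.003333
  Equil      0.02176      2.115     0.2354    0.01822
  solve Keq expr → x = -0.003333; check Q = 196.8
Then remove 0.00577 M of D.
Step 2:
                   D          A          G          M
  Initial    0.01599      2.115     0.2354    0.01822
  Change    0.005026   0.001675  -0.001675  -0.001675
  Equil      0.02101      2.117     0.2337    0.01654
  solve Keq expr → x = -0.001675; check Q = 196.8
Then add 0.08211 M of G.
Step 3:
                   D          A          G          M
  Initial    0.02101      2.117     0.3158    0.01654
  Change    0.001901 6.3351e-04 -6.3351e-04 -6.3351e-04
  Equil      0.02291      2.118     0.3152    0.01591
  solve Keq expr → x = -6.3351e-04; check Q = 196.8

Direction: reverse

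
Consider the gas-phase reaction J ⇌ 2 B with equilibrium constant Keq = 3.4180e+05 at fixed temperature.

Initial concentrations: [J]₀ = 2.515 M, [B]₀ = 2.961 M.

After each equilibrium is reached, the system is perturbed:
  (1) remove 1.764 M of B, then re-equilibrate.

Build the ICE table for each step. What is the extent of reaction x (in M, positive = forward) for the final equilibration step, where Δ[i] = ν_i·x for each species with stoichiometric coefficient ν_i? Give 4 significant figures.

x = 7.3369e-05 M

Q₀ = 3.486 vs Keq = 3.4180e+05 ⇒ Q<K, forward
Step 1:
                    J           B
  I             2.515       2.961
  C            -2.515        5.03
  E        1.8681e-04       7.991
  solve Keq expr → x = 2.515; check Q = 3.4180e+05
Then remove 1.764 M of B.
Step 2:
                    J           B
  I        1.8681e-04       6.227
  C       -7.3369e-05  1.4674e-04
  E        1.1344e-04       6.227
  solve Keq expr → x = 7.3369e-05; check Q = 3.4180e+05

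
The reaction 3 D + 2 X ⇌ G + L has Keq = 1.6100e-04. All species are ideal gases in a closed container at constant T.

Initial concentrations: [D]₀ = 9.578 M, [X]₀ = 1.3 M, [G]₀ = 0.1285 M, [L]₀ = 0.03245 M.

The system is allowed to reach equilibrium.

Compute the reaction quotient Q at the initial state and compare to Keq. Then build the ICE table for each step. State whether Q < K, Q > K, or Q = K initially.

Q₀ = 2.8081e-06; Q < K (proceeds forward)

Q₀ = 2.8081e-06 vs Keq = 1.6100e-04 ⇒ Q<K, forward
Step 1:
                  D         X         G         L
  Initial     9.578       1.3    0.1285   0.03245
  Change    -0.6502   -0.4335    0.2167    0.2167
  Equil       8.928    0.8665    0.3452    0.2492
  solve Keq expr → x = 0.2167; check Q = 1.6100e-04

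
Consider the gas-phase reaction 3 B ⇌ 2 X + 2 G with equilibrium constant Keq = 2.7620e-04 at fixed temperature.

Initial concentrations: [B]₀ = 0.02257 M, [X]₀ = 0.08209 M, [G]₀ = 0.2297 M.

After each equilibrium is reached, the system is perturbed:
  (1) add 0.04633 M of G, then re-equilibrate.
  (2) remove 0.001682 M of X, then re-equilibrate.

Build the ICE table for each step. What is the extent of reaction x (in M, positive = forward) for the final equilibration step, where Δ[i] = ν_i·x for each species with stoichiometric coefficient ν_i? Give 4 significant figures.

x = 7.7064e-04 M

Q₀ = 30.92 vs Keq = 2.7620e-04 ⇒ Q>K, reverse
Step 1:
                  B         X         G
  Initial   0.02257   0.08209    0.2297
  Change     0.1148  -0.07656  -0.07656
  Equil      0.1374  0.005528    0.1531
  solve Keq expr → x = -0.03828; check Q = 2.7620e-04
Then add 0.04633 M of G.
Step 2:
                  B         X         G
  Initial    0.1374  0.005528    0.1995
  Change   0.001764 -0.001176 -0.001176
  Equil      0.1392  0.004352    0.1983
  solve Keq expr → x = -5.8816e-04; check Q = 2.7620e-04
Then remove 0.001682 M of X.
Step 3:
                  B         X         G
  Initial    0.1392   0.00267    0.1983
  Change  -0.002312  0.001541  0.001541
  Equil      0.1369  0.004211    0.1998
  solve Keq expr → x = 7.7064e-04; check Q = 2.7620e-04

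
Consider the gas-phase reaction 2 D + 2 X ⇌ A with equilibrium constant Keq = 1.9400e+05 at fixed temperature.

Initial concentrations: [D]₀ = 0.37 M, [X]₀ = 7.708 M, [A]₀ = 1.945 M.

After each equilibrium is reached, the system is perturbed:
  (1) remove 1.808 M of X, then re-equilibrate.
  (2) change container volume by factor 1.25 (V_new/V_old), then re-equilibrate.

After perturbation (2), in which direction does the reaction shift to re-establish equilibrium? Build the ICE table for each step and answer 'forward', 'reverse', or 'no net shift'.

Q₀ = 0.2391 vs Keq = 1.9400e+05 ⇒ Q<K, forward
Step 1:
                   D          X          A
  I             0.37      7.708      1.945
  C          -0.3695    -0.3695     0.1848
  E       4.5150e-04      7.338       2.13
  solve Keq expr → x = 0.1848; check Q = 1.9400e+05
Then remove 1.808 M of X.
Step 2:
                   D          X          A
  I       4.5150e-04       5.53       2.13
  C       1.4758e-04 1.4758e-04 -7.3789e-05
  E       5.9908e-04      5.531       2.13
  solve Keq expr → x = -7.3789e-05; check Q = 1.9400e+05
Then change container volume by factor 1.25 (V_new/V_old).
Step 3:
                   D          X          A
  I       4.7927e-04      4.424      1.704
  C       1.9048e-04 1.9048e-04 -9.5240e-05
  E       6.6975e-04      4.425      1.704
  solve Keq expr → x = -9.5240e-05; check Q = 1.9400e+05

Direction: reverse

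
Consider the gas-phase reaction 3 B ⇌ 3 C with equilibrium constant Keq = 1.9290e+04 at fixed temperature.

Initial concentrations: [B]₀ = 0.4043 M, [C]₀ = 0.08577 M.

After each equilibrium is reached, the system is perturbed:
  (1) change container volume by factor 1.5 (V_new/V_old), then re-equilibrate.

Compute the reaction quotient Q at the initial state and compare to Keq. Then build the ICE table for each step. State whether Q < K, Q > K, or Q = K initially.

Q₀ = 0.009548 vs Keq = 1.9290e+04 ⇒ Q<K, forward
Step 1:
                  B         C
  Initial    0.4043   0.08577
  Change    -0.3867    0.3867
  Equil     0.01762    0.4725
  solve Keq expr → x = 0.1289; check Q = 1.9290e+04
Then change container volume by factor 1.5 (V_new/V_old).
Step 2:
                  B         C
  Initial   0.01174     0.315
  Change          0         0
  Equil     0.01174     0.315
  solve Keq expr → x = 0; check Q = 1.9290e+04

Q₀ = 0.009548; Q < K (proceeds forward)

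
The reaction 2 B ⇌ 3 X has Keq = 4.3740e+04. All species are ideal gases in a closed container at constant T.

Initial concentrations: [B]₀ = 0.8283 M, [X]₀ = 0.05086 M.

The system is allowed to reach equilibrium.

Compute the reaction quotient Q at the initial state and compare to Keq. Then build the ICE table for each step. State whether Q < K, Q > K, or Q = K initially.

Q₀ = 1.9176e-04 vs Keq = 4.3740e+04 ⇒ Q<K, forward
Step 1:
                    B           X
  I            0.8283     0.05086
  C           -0.8214       1.232
  E          0.006948       1.283
  solve Keq expr → x = 0.4107; check Q = 4.3740e+04

Q₀ = 1.9176e-04; Q < K (proceeds forward)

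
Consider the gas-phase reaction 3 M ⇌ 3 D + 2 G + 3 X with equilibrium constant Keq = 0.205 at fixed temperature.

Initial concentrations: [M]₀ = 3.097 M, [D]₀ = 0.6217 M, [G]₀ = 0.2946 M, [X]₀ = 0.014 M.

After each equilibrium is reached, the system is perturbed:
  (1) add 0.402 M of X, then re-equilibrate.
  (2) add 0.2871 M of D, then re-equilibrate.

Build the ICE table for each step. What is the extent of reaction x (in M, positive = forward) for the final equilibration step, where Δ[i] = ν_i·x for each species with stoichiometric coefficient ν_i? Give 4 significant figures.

x = -0.02532 M

Q₀ = 1.9265e-09 vs Keq = 0.205 ⇒ Q<K, forward
Step 1:
                   M          D          G          X
  I            3.097     0.6217     0.2946      0.014
  C          -0.9012     0.9012     0.6008     0.9012
  E            2.196      1.523     0.8954     0.9152
  solve Keq expr → x = 0.3004; check Q = 0.205
Then add 0.402 M of X.
Step 2:
                   M          D          G          X
  I            2.196      1.523     0.8954      1.317
  C           0.1479    -0.1479   -0.09857    -0.1479
  E            2.344      1.375     0.7968      1.169
  solve Keq expr → x = -0.04929; check Q = 0.205
Then add 0.2871 M of D.
Step 3:
                   M          D          G          X
  I            2.344      1.662     0.7968      1.169
  C          0.07596   -0.07596   -0.05064   -0.07596
  E             2.42      1.586     0.7462      1.093
  solve Keq expr → x = -0.02532; check Q = 0.205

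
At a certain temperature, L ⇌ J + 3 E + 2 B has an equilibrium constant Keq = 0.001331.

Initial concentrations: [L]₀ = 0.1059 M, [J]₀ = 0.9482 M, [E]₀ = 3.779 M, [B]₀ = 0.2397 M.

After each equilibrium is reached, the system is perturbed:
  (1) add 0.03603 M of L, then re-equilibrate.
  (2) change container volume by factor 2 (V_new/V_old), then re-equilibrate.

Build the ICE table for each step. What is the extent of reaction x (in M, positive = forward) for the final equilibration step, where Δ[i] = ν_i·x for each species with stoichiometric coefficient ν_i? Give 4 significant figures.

Q₀ = 27.76 vs Keq = 0.001331 ⇒ Q>K, reverse
Step 1:
                    L           J           E           B
  Initial      0.1059      0.9482       3.779      0.2397
  Change       0.1184     -0.1184     -0.3551     -0.2367
  Equil        0.2243      0.8298       3.424    0.002993
  solve Keq expr → x = -0.1184; check Q = 0.001331
Then add 0.03603 M of L.
Step 2:
                    L           J           E           B
  Initial      0.2603      0.8298       3.424    0.002993
  Change  -1.1505e-04  1.1505e-04  3.4514e-04  2.3010e-04
  Equil        0.2602        0.83       3.424    0.003224
  solve Keq expr → x = 1.1505e-04; check Q = 0.001331
Then change container volume by factor 2 (V_new/V_old).
Step 3:
                    L           J           E           B
  Initial      0.1301       0.415       1.712    0.001612
  Change    -0.003627    0.003627     0.01088    0.007254
  Equil        0.1265      0.4186       1.723    0.008866
  solve Keq expr → x = 0.003627; check Q = 0.001331

x = 0.003627 M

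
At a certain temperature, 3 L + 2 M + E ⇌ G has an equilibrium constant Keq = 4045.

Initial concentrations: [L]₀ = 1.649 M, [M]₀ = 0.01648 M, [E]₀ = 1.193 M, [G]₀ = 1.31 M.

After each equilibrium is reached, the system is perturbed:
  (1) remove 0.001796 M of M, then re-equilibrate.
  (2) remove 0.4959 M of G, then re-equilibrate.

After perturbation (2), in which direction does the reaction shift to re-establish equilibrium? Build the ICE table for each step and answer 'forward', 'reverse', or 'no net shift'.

Q₀ = 901.7 vs Keq = 4045 ⇒ Q<K, forward
Step 1:
                  L         M         E         G
  init        1.649   0.01648     1.193      1.31
  Δ        -0.01287  -0.00858  -0.00429   0.00429
  eq          1.636    0.0079     1.189     1.314
  solve Keq expr → x = 0.00429; check Q = 4045
Then remove 0.001796 M of M.
Step 2:
                  L         M         E         G
  init        1.636  0.006104     1.189     1.314
  Δ        0.002657  0.001771 8.8560e-04 -8.8560e-04
  eq          1.639  0.007875      1.19     1.313
  solve Keq expr → x = -8.8560e-04; check Q = 4045
Then remove 0.4959 M of G.
Step 3:
                  L         M         E         G
  init        1.639  0.007875      1.19    0.8175
  Δ       -0.002464 -0.001643 -8.2139e-04 8.2139e-04
  eq          1.636  0.006232     1.189    0.8183
  solve Keq expr → x = 8.2139e-04; check Q = 4045

Direction: forward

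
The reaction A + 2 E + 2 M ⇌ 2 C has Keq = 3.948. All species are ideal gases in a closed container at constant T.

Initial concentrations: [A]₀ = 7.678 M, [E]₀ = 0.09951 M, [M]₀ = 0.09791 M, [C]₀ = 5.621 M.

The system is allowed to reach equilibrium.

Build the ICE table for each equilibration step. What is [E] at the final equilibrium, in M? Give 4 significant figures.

Q₀ = 4.3350e+04 vs Keq = 3.948 ⇒ Q>K, reverse
Step 1:
                   A          E          M          C
  I            7.678    0.09951    0.09791      5.621
  C           0.4114     0.8227     0.8227    -0.8227
  E            8.089     0.9222     0.9206      4.798
  solve Keq expr → x = -0.4114; check Q = 3.948

[E]_eq = 0.9222 M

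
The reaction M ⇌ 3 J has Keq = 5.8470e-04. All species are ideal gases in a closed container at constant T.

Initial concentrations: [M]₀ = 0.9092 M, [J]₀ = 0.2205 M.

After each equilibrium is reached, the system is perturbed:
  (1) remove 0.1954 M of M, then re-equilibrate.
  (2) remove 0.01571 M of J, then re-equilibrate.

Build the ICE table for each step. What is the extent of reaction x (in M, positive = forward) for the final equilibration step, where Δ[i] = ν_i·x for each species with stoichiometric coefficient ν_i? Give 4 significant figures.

x = 0.005179 M

Q₀ = 0.01179 vs Keq = 5.8470e-04 ⇒ Q>K, reverse
Step 1:
                    M           J
  init         0.9092      0.2205
  Δ           0.04605     -0.1381
  eq           0.9552     0.08235
  solve Keq expr → x = -0.04605; check Q = 5.8470e-04
Then remove 0.1954 M of M.
Step 2:
                    M           J
  init         0.7598     0.08235
  Δ          0.001994   -0.005982
  eq           0.7618     0.07637
  solve Keq expr → x = -0.001994; check Q = 5.8470e-04
Then remove 0.01571 M of J.
Step 3:
                    M           J
  init         0.7618     0.06066
  Δ         -0.005179     0.01554
  eq           0.7567      0.0762
  solve Keq expr → x = 0.005179; check Q = 5.8470e-04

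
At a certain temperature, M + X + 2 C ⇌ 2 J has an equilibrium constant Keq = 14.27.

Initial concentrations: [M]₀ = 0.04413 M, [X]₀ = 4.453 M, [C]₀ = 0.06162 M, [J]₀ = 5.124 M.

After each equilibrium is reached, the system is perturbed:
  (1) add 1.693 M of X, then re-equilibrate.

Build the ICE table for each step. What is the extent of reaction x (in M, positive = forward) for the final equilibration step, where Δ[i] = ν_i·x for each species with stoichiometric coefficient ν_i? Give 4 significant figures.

Q₀ = 3.5187e+04 vs Keq = 14.27 ⇒ Q>K, reverse
Step 1:
                    M           X           C           J
  I           0.04413       4.453     0.06162       5.124
  C            0.3757      0.3757      0.7514     -0.7514
  E            0.4198       4.829       0.813       4.373
  solve Keq expr → x = -0.3757; check Q = 14.27
Then add 1.693 M of X.
Step 2:
                    M           X           C           J
  I            0.4198       6.522       0.813       4.373
  C          -0.03459    -0.03459    -0.06918     0.06918
  E            0.3852       6.487      0.7438       4.442
  solve Keq expr → x = 0.03459; check Q = 14.27

x = 0.03459 M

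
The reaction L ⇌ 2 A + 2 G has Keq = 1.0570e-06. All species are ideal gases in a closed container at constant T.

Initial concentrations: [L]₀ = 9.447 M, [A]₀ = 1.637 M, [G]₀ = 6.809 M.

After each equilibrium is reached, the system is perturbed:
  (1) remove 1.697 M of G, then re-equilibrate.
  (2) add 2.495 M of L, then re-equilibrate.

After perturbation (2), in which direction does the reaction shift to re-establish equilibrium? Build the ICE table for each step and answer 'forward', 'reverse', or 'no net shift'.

Q₀ = 13.15 vs Keq = 1.0570e-06 ⇒ Q>K, reverse
Step 1:
                    L           A           G
  Initial       9.447       1.637       6.809
  Change       0.8182      -1.636      -1.636
  Equil         10.27  6.3681e-04       5.173
  solve Keq expr → x = -0.8182; check Q = 1.0570e-06
Then remove 1.697 M of G.
Step 2:
                    L           A           G
  Initial       10.27  6.3681e-04       3.476
  Change  -1.5542e-04  3.1083e-04  3.1083e-04
  Equil         10.27  9.4764e-04       3.476
  solve Keq expr → x = 1.5542e-04; check Q = 1.0570e-06
Then add 2.495 M of L.
Step 3:
                    L           A           G
  Initial       12.76  9.4764e-04       3.476
  Change  -5.4436e-05  1.0887e-04  1.0887e-04
  Equil         12.76    0.001057       3.476
  solve Keq expr → x = 5.4436e-05; check Q = 1.0570e-06

Direction: forward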